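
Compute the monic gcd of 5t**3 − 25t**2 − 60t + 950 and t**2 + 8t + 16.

By polynomial division,
  5t**3 − 25t**2 − 60t + 950 = (5t − 65)(t**2 + 8t + 16) + (380t + 1990)
  t**2 + 8t + 16 = ((1/380)t + 21/2888)(380t + 1990) + (2209/1444)
  380t + 1990 = ((548720/2209)t + 2873560/2209)(2209/1444) + (0)
The last nonzero remainder is the constant 2209/1444, so the polynomials are coprime and gcd = 1.

1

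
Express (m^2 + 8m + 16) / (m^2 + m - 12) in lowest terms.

(m + 4)/(m - 3)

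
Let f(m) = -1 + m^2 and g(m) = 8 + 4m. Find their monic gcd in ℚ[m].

1

By polynomial division,
  m^2 - 1 = ((1/4)m - 1/2)(4m + 8) + (3)
  4m + 8 = ((4/3)m + 8/3)(3) + (0)
The last nonzero remainder is the constant 3, so the polynomials are coprime and gcd = 1.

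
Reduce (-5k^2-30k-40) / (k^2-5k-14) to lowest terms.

Apply the Euclidean algorithm:
  -5k^2-30k-40 = (-5)(k^2-5k-14) + (-55k-110)
  k^2-5k-14 = (-(1/55)k+7/55)(-55k-110) + (0)
Last nonzero remainder: -55k-110. Dividing through by -55 gives the monic gcd k+2.
Cancel k+2 from numerator and denominator to get the reduced form.

(-5k-20)/(k-7)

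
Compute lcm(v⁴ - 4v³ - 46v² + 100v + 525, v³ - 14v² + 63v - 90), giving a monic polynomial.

v⁶ - 13v⁵ + 8v⁴ + 442v³ - 1203v² - 2925v + 9450

Euclidean algorithm in ℚ[v]:
  v⁴ - 4v³ - 46v² + 100v + 525 = (v + 10)(v³ - 14v² + 63v - 90) + (31v² - 440v + 1425)
  v³ - 14v² + 63v - 90 = ((1/31)v + 6/961)(31v² - 440v + 1425) + ((19008/961)v - 95040/961)
  31v² - 440v + 1425 = ((29791/19008)v - 91295/6336)((19008/961)v - 95040/961) + (0)
Last nonzero remainder: (19008/961)v - 95040/961. Dividing through by 19008/961 gives the monic gcd v - 5.
Then lcm(f, g) = f·g / gcd(f, g); expanding and making the result monic gives the answer.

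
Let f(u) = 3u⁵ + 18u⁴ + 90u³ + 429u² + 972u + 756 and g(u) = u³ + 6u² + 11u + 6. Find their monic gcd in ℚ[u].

u² + 5u + 6

Repeated division with remainder:
  3u⁵ + 18u⁴ + 90u³ + 429u² + 972u + 756 = (3u² + 57)(u³ + 6u² + 11u + 6) + (69u² + 345u + 414)
  u³ + 6u² + 11u + 6 = ((1/69)u + 1/69)(69u² + 345u + 414) + (0)
Last nonzero remainder: 69u² + 345u + 414. Dividing through by 69 gives the monic gcd u² + 5u + 6.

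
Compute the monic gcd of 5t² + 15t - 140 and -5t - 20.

Apply the Euclidean algorithm:
  5t² + 15t - 140 = (-t + 1)(-5t - 20) + (-120)
  -5t - 20 = ((1/24)t + 1/6)(-120) + (0)
The last nonzero remainder is the constant -120, so the polynomials are coprime and gcd = 1.

1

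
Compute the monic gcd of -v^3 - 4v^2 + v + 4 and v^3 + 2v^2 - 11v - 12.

v^2 + 5v + 4

Euclidean algorithm in ℚ[v]:
  -v^3 - 4v^2 + v + 4 = (-1)(v^3 + 2v^2 - 11v - 12) + (-2v^2 - 10v - 8)
  v^3 + 2v^2 - 11v - 12 = (-(1/2)v + 3/2)(-2v^2 - 10v - 8) + (0)
Last nonzero remainder: -2v^2 - 10v - 8. Dividing through by -2 gives the monic gcd v^2 + 5v + 4.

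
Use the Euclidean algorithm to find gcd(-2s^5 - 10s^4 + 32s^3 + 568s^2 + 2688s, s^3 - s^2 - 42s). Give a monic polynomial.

s^3 - s^2 - 42s

Repeated division with remainder:
  -2s^5 - 10s^4 + 32s^3 + 568s^2 + 2688s = (-2s^2 - 12s - 64)(s^3 - s^2 - 42s) + (0)
The last nonzero remainder s^3 - s^2 - 42s is already monic.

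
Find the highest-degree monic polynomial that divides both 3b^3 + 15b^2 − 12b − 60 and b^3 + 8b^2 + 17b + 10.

b^2 + 7b + 10

Euclidean algorithm in ℚ[b]:
  3b^3 + 15b^2 − 12b − 60 = (3)(b^3 + 8b^2 + 17b + 10) + (−9b^2 − 63b − 90)
  b^3 + 8b^2 + 17b + 10 = (−(1/9)b − 1/9)(−9b^2 − 63b − 90) + (0)
Last nonzero remainder: −9b^2 − 63b − 90. Dividing through by −9 gives the monic gcd b^2 + 7b + 10.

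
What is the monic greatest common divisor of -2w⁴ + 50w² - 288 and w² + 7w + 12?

Apply the Euclidean algorithm:
  -2w⁴ + 50w² - 288 = (-2w² + 14w - 24)(w² + 7w + 12) + (0)
The last nonzero remainder w² + 7w + 12 is already monic.

w² + 7w + 12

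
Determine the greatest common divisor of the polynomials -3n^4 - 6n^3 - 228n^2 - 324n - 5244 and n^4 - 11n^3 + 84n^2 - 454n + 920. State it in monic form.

Euclidean algorithm in ℚ[n]:
  -3n^4 - 6n^3 - 228n^2 - 324n - 5244 = (-3)(n^4 - 11n^3 + 84n^2 - 454n + 920) + (-39n^3 + 24n^2 - 1686n - 2484)
  n^4 - 11n^3 + 84n^2 - 454n + 920 = (-(1/39)n + 45/169)(-39n^3 + 24n^2 - 1686n - 2484) + ((5810/169)n^2 - (11620/169)n + 267260/169)
  -39n^3 + 24n^2 - 1686n - 2484 = (-(6591/5810)n - 4563/2905)((5810/169)n^2 - (11620/169)n + 267260/169) + (0)
Last nonzero remainder: (5810/169)n^2 - (11620/169)n + 267260/169. Dividing through by 5810/169 gives the monic gcd n^2 - 2n + 46.

n^2 - 2n + 46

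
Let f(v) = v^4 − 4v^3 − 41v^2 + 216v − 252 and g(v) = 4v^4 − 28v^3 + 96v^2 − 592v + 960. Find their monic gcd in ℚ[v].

Euclidean algorithm in ℚ[v]:
  v^4 − 4v^3 − 41v^2 + 216v − 252 = (1/4)(4v^4 − 28v^3 + 96v^2 − 592v + 960) + (3v^3 − 65v^2 + 364v − 492)
  4v^4 − 28v^3 + 96v^2 − 592v + 960 = ((4/3)v + 176/9)(3v^3 − 65v^2 + 364v − 492) + ((7936/9)v^2 − (63488/9)v + 31744/3)
  3v^3 − 65v^2 + 364v − 492 = ((27/7936)v − 369/7936)((7936/9)v^2 − (63488/9)v + 31744/3) + (0)
Last nonzero remainder: (7936/9)v^2 − (63488/9)v + 31744/3. Dividing through by 7936/9 gives the monic gcd v^2 − 8v + 12.

v^2 − 8v + 12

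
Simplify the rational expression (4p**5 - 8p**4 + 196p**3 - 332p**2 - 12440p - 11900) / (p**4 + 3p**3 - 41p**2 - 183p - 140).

(4p**2 - 4p + 340)/(p + 4)

Apply the Euclidean algorithm:
  4p**5 - 8p**4 + 196p**3 - 332p**2 - 12440p - 11900 = (4p - 20)(p**4 + 3p**3 - 41p**2 - 183p - 140) + (420p**3 - 420p**2 - 15540p - 14700)
  p**4 + 3p**3 - 41p**2 - 183p - 140 = ((1/420)p + 1/105)(420p**3 - 420p**2 - 15540p - 14700) + (0)
Last nonzero remainder: 420p**3 - 420p**2 - 15540p - 14700. Dividing through by 420 gives the monic gcd p**3 - p**2 - 37p - 35.
Cancel p**3 - p**2 - 37p - 35 from numerator and denominator to get the reduced form.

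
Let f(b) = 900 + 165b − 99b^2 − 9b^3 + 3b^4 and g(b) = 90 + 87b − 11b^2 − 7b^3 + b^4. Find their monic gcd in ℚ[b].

Repeated division with remainder:
  3b^4 − 9b^3 − 99b^2 + 165b + 900 = (3)(b^4 − 7b^3 − 11b^2 + 87b + 90) + (12b^3 − 66b^2 − 96b + 630)
  b^4 − 7b^3 − 11b^2 + 87b + 90 = ((1/12)b − 1/8)(12b^3 − 66b^2 − 96b + 630) + (−(45/4)b^2 + (45/2)b + 675/4)
  12b^3 − 66b^2 − 96b + 630 = (−(16/15)b + 56/15)(−(45/4)b^2 + (45/2)b + 675/4) + (0)
Last nonzero remainder: −(45/4)b^2 + (45/2)b + 675/4. Dividing through by −45/4 gives the monic gcd b^2 − 2b − 15.

−15 − 2b + b^2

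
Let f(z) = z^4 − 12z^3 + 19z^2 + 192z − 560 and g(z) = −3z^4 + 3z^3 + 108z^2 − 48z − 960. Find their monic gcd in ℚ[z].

z^3 − 5z^2 − 16z + 80

By polynomial division,
  z^4 − 12z^3 + 19z^2 + 192z − 560 = (−1/3)(−3z^4 + 3z^3 + 108z^2 − 48z − 960) + (−11z^3 + 55z^2 + 176z − 880)
  −3z^4 + 3z^3 + 108z^2 − 48z − 960 = ((3/11)z + 12/11)(−11z^3 + 55z^2 + 176z − 880) + (0)
Last nonzero remainder: −11z^3 + 55z^2 + 176z − 880. Dividing through by −11 gives the monic gcd z^3 − 5z^2 − 16z + 80.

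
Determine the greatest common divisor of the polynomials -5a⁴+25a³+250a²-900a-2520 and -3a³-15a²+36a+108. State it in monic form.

Euclidean algorithm in ℚ[a]:
  -5a⁴+25a³+250a²-900a-2520 = ((5/3)a-50/3)(-3a³-15a²+36a+108) + (-60a²-480a-720)
  -3a³-15a²+36a+108 = ((1/20)a-3/20)(-60a²-480a-720) + (0)
Last nonzero remainder: -60a²-480a-720. Dividing through by -60 gives the monic gcd a²+8a+12.

a²+8a+12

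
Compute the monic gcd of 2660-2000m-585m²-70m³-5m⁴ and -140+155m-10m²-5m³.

-7+6m+m²

Repeated division with remainder:
  -5m⁴-70m³-585m²-2000m+2660 = (m+12)(-5m³-10m²+155m-140) + (-620m²-3720m+4340)
  -5m³-10m²+155m-140 = ((1/124)m-1/31)(-620m²-3720m+4340) + (0)
Last nonzero remainder: -620m²-3720m+4340. Dividing through by -620 gives the monic gcd m²+6m-7.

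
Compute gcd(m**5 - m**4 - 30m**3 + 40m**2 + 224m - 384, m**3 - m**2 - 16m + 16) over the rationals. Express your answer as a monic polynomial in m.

m**2 - 16

Euclidean algorithm in ℚ[m]:
  m**5 - m**4 - 30m**3 + 40m**2 + 224m - 384 = (m**2 - 14)(m**3 - m**2 - 16m + 16) + (10m**2 - 160)
  m**3 - m**2 - 16m + 16 = ((1/10)m - 1/10)(10m**2 - 160) + (0)
Last nonzero remainder: 10m**2 - 160. Dividing through by 10 gives the monic gcd m**2 - 16.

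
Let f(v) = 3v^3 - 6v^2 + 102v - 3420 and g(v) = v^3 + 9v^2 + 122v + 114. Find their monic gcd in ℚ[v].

By polynomial division,
  3v^3 - 6v^2 + 102v - 3420 = (3)(v^3 + 9v^2 + 122v + 114) + (-33v^2 - 264v - 3762)
  v^3 + 9v^2 + 122v + 114 = (-(1/33)v - 1/33)(-33v^2 - 264v - 3762) + (0)
Last nonzero remainder: -33v^2 - 264v - 3762. Dividing through by -33 gives the monic gcd v^2 + 8v + 114.

v^2 + 8v + 114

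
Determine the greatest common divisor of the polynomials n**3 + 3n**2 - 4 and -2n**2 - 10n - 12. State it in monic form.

n + 2

By polynomial division,
  n**3 + 3n**2 - 4 = (-(1/2)n + 1)(-2n**2 - 10n - 12) + (4n + 8)
  -2n**2 - 10n - 12 = (-(1/2)n - 3/2)(4n + 8) + (0)
Last nonzero remainder: 4n + 8. Dividing through by 4 gives the monic gcd n + 2.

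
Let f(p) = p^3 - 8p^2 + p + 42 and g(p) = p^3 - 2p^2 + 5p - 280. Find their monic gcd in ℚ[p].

Repeated division with remainder:
  p^3 - 8p^2 + p + 42 = (p^3 - 2p^2 + 5p - 280) + (-6p^2 - 4p + 322)
  p^3 - 2p^2 + 5p - 280 = (-(1/6)p + 4/9)(-6p^2 - 4p + 322) + ((544/9)p - 3808/9)
  -6p^2 - 4p + 322 = (-(27/272)p - 207/272)((544/9)p - 3808/9) + (0)
Last nonzero remainder: (544/9)p - 3808/9. Dividing through by 544/9 gives the monic gcd p - 7.

p - 7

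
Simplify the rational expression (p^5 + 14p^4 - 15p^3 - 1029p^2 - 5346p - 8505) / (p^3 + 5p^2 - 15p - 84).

(p^3 + 5p^2 - 81p - 405)/(p - 4)

By polynomial division,
  p^5 + 14p^4 - 15p^3 - 1029p^2 - 5346p - 8505 = (p^2 + 9p - 45)(p^3 + 5p^2 - 15p - 84) + (-585p^2 - 5265p - 12285)
  p^3 + 5p^2 - 15p - 84 = (-(1/585)p + 4/585)(-585p^2 - 5265p - 12285) + (0)
Last nonzero remainder: -585p^2 - 5265p - 12285. Dividing through by -585 gives the monic gcd p^2 + 9p + 21.
Cancel p^2 + 9p + 21 from numerator and denominator to get the reduced form.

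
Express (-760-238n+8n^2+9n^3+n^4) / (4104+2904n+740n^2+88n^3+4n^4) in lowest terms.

(-20-n+n^2)/(108+48n+4n^2)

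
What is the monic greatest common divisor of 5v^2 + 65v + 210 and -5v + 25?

1

By polynomial division,
  5v^2 + 65v + 210 = (-v - 18)(-5v + 25) + (660)
  -5v + 25 = (-(1/132)v + 5/132)(660) + (0)
The last nonzero remainder is the constant 660, so the polynomials are coprime and gcd = 1.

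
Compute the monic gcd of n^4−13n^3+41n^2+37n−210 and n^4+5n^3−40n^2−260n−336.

Euclidean algorithm in ℚ[n]:
  n^4−13n^3+41n^2+37n−210 = (n^4+5n^3−40n^2−260n−336) + (−18n^3+81n^2+297n+126)
  n^4+5n^3−40n^2−260n−336 = (−(1/18)n−19/36)(−18n^3+81n^2+297n+126) + ((77/4)n^2−(385/4)n−539/2)
  −18n^3+81n^2+297n+126 = (−(72/77)n−36/77)((77/4)n^2−(385/4)n−539/2) + (0)
Last nonzero remainder: (77/4)n^2−(385/4)n−539/2. Dividing through by 77/4 gives the monic gcd n^2−5n−14.

n^2−5n−14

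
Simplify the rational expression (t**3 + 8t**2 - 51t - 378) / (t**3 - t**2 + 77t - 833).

(t**2 + 15t + 54)/(t**2 + 6t + 119)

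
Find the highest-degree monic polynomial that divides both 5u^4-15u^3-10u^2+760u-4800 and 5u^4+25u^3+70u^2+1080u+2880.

Repeated division with remainder:
  5u^4-15u^3-10u^2+760u-4800 = (5u^4+25u^3+70u^2+1080u+2880) + (-40u^3-80u^2-320u-7680)
  5u^4+25u^3+70u^2+1080u+2880 = (-(1/8)u-3/8)(-40u^3-80u^2-320u-7680) + (0)
Last nonzero remainder: -40u^3-80u^2-320u-7680. Dividing through by -40 gives the monic gcd u^3+2u^2+8u+192.

u^3+2u^2+8u+192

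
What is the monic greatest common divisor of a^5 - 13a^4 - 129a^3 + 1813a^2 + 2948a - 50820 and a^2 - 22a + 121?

a^2 - 22a + 121

Apply the Euclidean algorithm:
  a^5 - 13a^4 - 129a^3 + 1813a^2 + 2948a - 50820 = (a^3 + 9a^2 - 52a - 420)(a^2 - 22a + 121) + (0)
The last nonzero remainder a^2 - 22a + 121 is already monic.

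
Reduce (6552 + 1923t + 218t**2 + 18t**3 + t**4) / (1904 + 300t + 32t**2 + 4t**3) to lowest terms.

By polynomial division,
  t**4 + 18t**3 + 218t**2 + 1923t + 6552 = ((1/4)t + 5/2)(4t**3 + 32t**2 + 300t + 1904) + (63t**2 + 697t + 1792)
  4t**3 + 32t**2 + 300t + 1904 = ((4/63)t - 772/3969)(63t**2 + 697t + 1792) + ((1277200/3969)t + 1277200/567)
  63t**2 + 697t + 1792 = ((250047/1277200)t + 63504/79825)((1277200/3969)t + 1277200/567) + (0)
Last nonzero remainder: (1277200/3969)t + 1277200/567. Dividing through by 1277200/3969 gives the monic gcd t + 7.
Cancel t + 7 from numerator and denominator to get the reduced form.

(936 + 141t + 11t**2 + t**3)/(272 + 4t + 4t**2)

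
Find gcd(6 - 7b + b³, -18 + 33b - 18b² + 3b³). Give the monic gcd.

2 - 3b + b²

Apply the Euclidean algorithm:
  b³ - 7b + 6 = (1/3)(3b³ - 18b² + 33b - 18) + (6b² - 18b + 12)
  3b³ - 18b² + 33b - 18 = ((1/2)b - 3/2)(6b² - 18b + 12) + (0)
Last nonzero remainder: 6b² - 18b + 12. Dividing through by 6 gives the monic gcd b² - 3b + 2.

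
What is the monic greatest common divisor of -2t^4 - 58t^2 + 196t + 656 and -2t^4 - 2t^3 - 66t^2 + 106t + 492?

By polynomial division,
  -2t^4 - 58t^2 + 196t + 656 = (-2t^4 - 2t^3 - 66t^2 + 106t + 492) + (2t^3 + 8t^2 + 90t + 164)
  -2t^4 - 2t^3 - 66t^2 + 106t + 492 = (-t + 3)(2t^3 + 8t^2 + 90t + 164) + (0)
Last nonzero remainder: 2t^3 + 8t^2 + 90t + 164. Dividing through by 2 gives the monic gcd t^3 + 4t^2 + 45t + 82.

t^3 + 4t^2 + 45t + 82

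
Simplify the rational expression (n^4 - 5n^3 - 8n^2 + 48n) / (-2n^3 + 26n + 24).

(-n^2 + 4n)/(2n + 2)

Repeated division with remainder:
  n^4 - 5n^3 - 8n^2 + 48n = (-(1/2)n + 5/2)(-2n^3 + 26n + 24) + (5n^2 - 5n - 60)
  -2n^3 + 26n + 24 = (-(2/5)n - 2/5)(5n^2 - 5n - 60) + (0)
Last nonzero remainder: 5n^2 - 5n - 60. Dividing through by 5 gives the monic gcd n^2 - n - 12.
Cancel n^2 - n - 12 from numerator and denominator to get the reduced form.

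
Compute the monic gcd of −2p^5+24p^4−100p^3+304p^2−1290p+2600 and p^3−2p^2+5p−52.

By polynomial division,
  −2p^5+24p^4−100p^3+304p^2−1290p+2600 = (−2p^2+20p−50)(p^3−2p^2+5p−52) + (0)
The last nonzero remainder p^3−2p^2+5p−52 is already monic.

p^3−2p^2+5p−52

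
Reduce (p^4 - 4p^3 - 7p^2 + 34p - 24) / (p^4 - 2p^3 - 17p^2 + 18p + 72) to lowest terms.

Repeated division with remainder:
  p^4 - 4p^3 - 7p^2 + 34p - 24 = (p^4 - 2p^3 - 17p^2 + 18p + 72) + (-2p^3 + 10p^2 + 16p - 96)
  p^4 - 2p^3 - 17p^2 + 18p + 72 = (-(1/2)p - 3/2)(-2p^3 + 10p^2 + 16p - 96) + (6p^2 - 6p - 72)
  -2p^3 + 10p^2 + 16p - 96 = (-(1/3)p + 4/3)(6p^2 - 6p - 72) + (0)
Last nonzero remainder: 6p^2 - 6p - 72. Dividing through by 6 gives the monic gcd p^2 - p - 12.
Cancel p^2 - p - 12 from numerator and denominator to get the reduced form.

(p^2 - 3p + 2)/(p^2 - p - 6)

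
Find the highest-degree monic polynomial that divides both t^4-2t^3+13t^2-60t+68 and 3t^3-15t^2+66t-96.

t-2

Repeated division with remainder:
  t^4-2t^3+13t^2-60t+68 = ((1/3)t+1)(3t^3-15t^2+66t-96) + (6t^2-94t+164)
  3t^3-15t^2+66t-96 = ((1/2)t+16/3)(6t^2-94t+164) + ((1456/3)t-2912/3)
  6t^2-94t+164 = ((9/728)t-123/728)((1456/3)t-2912/3) + (0)
Last nonzero remainder: (1456/3)t-2912/3. Dividing through by 1456/3 gives the monic gcd t-2.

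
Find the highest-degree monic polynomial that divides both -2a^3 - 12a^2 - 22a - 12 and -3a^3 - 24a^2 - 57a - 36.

a^2 + 4a + 3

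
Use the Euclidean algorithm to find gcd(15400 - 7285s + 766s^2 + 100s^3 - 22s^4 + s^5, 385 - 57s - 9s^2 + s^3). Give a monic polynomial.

385 - 57s - 9s^2 + s^3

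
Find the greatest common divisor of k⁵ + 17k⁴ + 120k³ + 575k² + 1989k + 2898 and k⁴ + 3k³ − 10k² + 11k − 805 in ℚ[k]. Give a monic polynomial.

k³ + 8k² + 30k + 161

Repeated division with remainder:
  k⁵ + 17k⁴ + 120k³ + 575k² + 1989k + 2898 = (k + 14)(k⁴ + 3k³ − 10k² + 11k − 805) + (88k³ + 704k² + 2640k + 14168)
  k⁴ + 3k³ − 10k² + 11k − 805 = ((1/88)k − 5/88)(88k³ + 704k² + 2640k + 14168) + (0)
Last nonzero remainder: 88k³ + 704k² + 2640k + 14168. Dividing through by 88 gives the monic gcd k³ + 8k² + 30k + 161.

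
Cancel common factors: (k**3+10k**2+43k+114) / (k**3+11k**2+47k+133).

(k+6)/(k+7)

Euclidean algorithm in ℚ[k]:
  k**3+10k**2+43k+114 = (k**3+11k**2+47k+133) + (−k**2−4k−19)
  k**3+11k**2+47k+133 = (−k−7)(−k**2−4k−19) + (0)
Last nonzero remainder: −k**2−4k−19. Dividing through by −1 gives the monic gcd k**2+4k+19.
Cancel k**2+4k+19 from numerator and denominator to get the reduced form.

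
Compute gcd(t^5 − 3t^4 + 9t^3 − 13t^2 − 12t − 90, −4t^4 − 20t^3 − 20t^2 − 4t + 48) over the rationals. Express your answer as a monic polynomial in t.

t^2 + 2t + 3

Repeated division with remainder:
  t^5 − 3t^4 + 9t^3 − 13t^2 − 12t − 90 = (−(1/4)t + 2)(−4t^4 − 20t^3 − 20t^2 − 4t + 48) + (44t^3 + 26t^2 + 8t − 186)
  −4t^4 − 20t^3 − 20t^2 − 4t + 48 = (−(1/11)t − 97/242)(44t^3 + 26t^2 + 8t − 186) + (−(1071/121)t^2 − (2142/121)t − 3213/121)
  44t^3 + 26t^2 + 8t − 186 = (−(5324/1071)t + 7502/1071)(−(1071/121)t^2 − (2142/121)t − 3213/121) + (0)
Last nonzero remainder: −(1071/121)t^2 − (2142/121)t − 3213/121. Dividing through by −1071/121 gives the monic gcd t^2 + 2t + 3.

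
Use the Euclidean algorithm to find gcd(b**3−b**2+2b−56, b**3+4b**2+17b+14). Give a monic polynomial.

b**2+3b+14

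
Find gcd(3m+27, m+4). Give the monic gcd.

By polynomial division,
  3m+27 = (3)(m+4) + (15)
  m+4 = ((1/15)m+4/15)(15) + (0)
The last nonzero remainder is the constant 15, so the polynomials are coprime and gcd = 1.

1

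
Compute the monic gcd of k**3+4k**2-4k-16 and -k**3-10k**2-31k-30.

Repeated division with remainder:
  k**3+4k**2-4k-16 = (-1)(-k**3-10k**2-31k-30) + (-6k**2-35k-46)
  -k**3-10k**2-31k-30 = ((1/6)k+25/36)(-6k**2-35k-46) + ((35/36)k+35/18)
  -6k**2-35k-46 = (-(216/35)k-828/35)((35/36)k+35/18) + (0)
Last nonzero remainder: (35/36)k+35/18. Dividing through by 35/36 gives the monic gcd k+2.

k+2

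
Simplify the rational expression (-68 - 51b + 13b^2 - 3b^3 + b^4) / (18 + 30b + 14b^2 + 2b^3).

By polynomial division,
  b^4 - 3b^3 + 13b^2 - 51b - 68 = ((1/2)b - 5)(2b^3 + 14b^2 + 30b + 18) + (68b^2 + 90b + 22)
  2b^3 + 14b^2 + 30b + 18 = ((1/34)b + 193/1156)(68b^2 + 90b + 22) + ((8281/578)b + 8281/578)
  68b^2 + 90b + 22 = ((39304/8281)b + 12716/8281)((8281/578)b + 8281/578) + (0)
Last nonzero remainder: (8281/578)b + 8281/578. Dividing through by 8281/578 gives the monic gcd b + 1.
Cancel b + 1 from numerator and denominator to get the reduced form.

(-68 + 17b - 4b^2 + b^3)/(18 + 12b + 2b^2)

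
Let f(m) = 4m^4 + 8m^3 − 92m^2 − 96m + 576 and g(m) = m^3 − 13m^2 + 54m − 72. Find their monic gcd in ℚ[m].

Repeated division with remainder:
  4m^4 + 8m^3 − 92m^2 − 96m + 576 = (4m + 60)(m^3 − 13m^2 + 54m − 72) + (472m^2 − 3048m + 4896)
  m^3 − 13m^2 + 54m − 72 = ((1/472)m − 193/13924)(472m^2 − 3048m + 4896) + ((4800/3481)m − 14400/3481)
  472m^2 − 3048m + 4896 = ((205379/600)m − 59177/50)((4800/3481)m − 14400/3481) + (0)
Last nonzero remainder: (4800/3481)m − 14400/3481. Dividing through by 4800/3481 gives the monic gcd m − 3.

m − 3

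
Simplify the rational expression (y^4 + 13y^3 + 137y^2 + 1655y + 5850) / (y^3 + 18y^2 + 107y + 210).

(y^3 + 8y^2 + 97y + 1170)/(y^2 + 13y + 42)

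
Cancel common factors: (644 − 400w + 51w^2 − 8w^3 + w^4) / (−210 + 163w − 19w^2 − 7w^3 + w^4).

Euclidean algorithm in ℚ[w]:
  w^4 − 8w^3 + 51w^2 − 400w + 644 = (w^4 − 7w^3 − 19w^2 + 163w − 210) + (−w^3 + 70w^2 − 563w + 854)
  w^4 − 7w^3 − 19w^2 + 163w − 210 = (−w − 63)(−w^3 + 70w^2 − 563w + 854) + (3828w^2 − 34452w + 53592)
  −w^3 + 70w^2 − 563w + 854 = (−(1/3828)w + 61/3828)(3828w^2 − 34452w + 53592) + (0)
Last nonzero remainder: 3828w^2 − 34452w + 53592. Dividing through by 3828 gives the monic gcd w^2 − 9w + 14.
Cancel w^2 − 9w + 14 from numerator and denominator to get the reduced form.

(46 + w + w^2)/(−15 + 2w + w^2)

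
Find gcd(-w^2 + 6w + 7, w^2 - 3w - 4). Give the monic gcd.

By polynomial division,
  -w^2 + 6w + 7 = (-1)(w^2 - 3w - 4) + (3w + 3)
  w^2 - 3w - 4 = ((1/3)w - 4/3)(3w + 3) + (0)
Last nonzero remainder: 3w + 3. Dividing through by 3 gives the monic gcd w + 1.

w + 1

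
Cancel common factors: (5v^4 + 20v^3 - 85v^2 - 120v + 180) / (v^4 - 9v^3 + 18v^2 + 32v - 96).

Apply the Euclidean algorithm:
  5v^4 + 20v^3 - 85v^2 - 120v + 180 = (5)(v^4 - 9v^3 + 18v^2 + 32v - 96) + (65v^3 - 175v^2 - 280v + 660)
  v^4 - 9v^3 + 18v^2 + 32v - 96 = ((1/65)v - 82/845)(65v^3 - 175v^2 - 280v + 660) + ((900/169)v^2 - (900/169)v - 5400/169)
  65v^3 - 175v^2 - 280v + 660 = ((2197/180)v - 1859/90)((900/169)v^2 - (900/169)v - 5400/169) + (0)
Last nonzero remainder: (900/169)v^2 - (900/169)v - 5400/169. Dividing through by 900/169 gives the monic gcd v^2 - v - 6.
Cancel v^2 - v - 6 from numerator and denominator to get the reduced form.

(5v^2 + 25v - 30)/(v^2 - 8v + 16)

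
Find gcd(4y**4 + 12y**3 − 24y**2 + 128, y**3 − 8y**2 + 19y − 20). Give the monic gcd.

y**2 − 3y + 4

Repeated division with remainder:
  4y**4 + 12y**3 − 24y**2 + 128 = (4y + 44)(y**3 − 8y**2 + 19y − 20) + (252y**2 − 756y + 1008)
  y**3 − 8y**2 + 19y − 20 = ((1/252)y − 5/252)(252y**2 − 756y + 1008) + (0)
Last nonzero remainder: 252y**2 − 756y + 1008. Dividing through by 252 gives the monic gcd y**2 − 3y + 4.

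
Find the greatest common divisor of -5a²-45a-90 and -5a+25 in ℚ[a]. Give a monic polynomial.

Euclidean algorithm in ℚ[a]:
  -5a²-45a-90 = (a+14)(-5a+25) + (-440)
  -5a+25 = ((1/88)a-5/88)(-440) + (0)
The last nonzero remainder is the constant -440, so the polynomials are coprime and gcd = 1.

1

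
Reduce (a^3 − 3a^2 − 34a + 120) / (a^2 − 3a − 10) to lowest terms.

Euclidean algorithm in ℚ[a]:
  a^3 − 3a^2 − 34a + 120 = (a)(a^2 − 3a − 10) + (−24a + 120)
  a^2 − 3a − 10 = (−(1/24)a − 1/12)(−24a + 120) + (0)
Last nonzero remainder: −24a + 120. Dividing through by −24 gives the monic gcd a − 5.
Cancel a − 5 from numerator and denominator to get the reduced form.

(a^2 + 2a − 24)/(a + 2)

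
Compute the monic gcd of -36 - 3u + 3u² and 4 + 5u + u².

1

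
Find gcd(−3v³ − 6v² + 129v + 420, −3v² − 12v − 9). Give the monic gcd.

Apply the Euclidean algorithm:
  −3v³ − 6v² + 129v + 420 = (v − 2)(−3v² − 12v − 9) + (114v + 402)
  −3v² − 12v − 9 = (−(1/38)v − 9/722)(114v + 402) + (−1440/361)
  114v + 402 = (−(6859/240)v − 24187/240)(−1440/361) + (0)
The last nonzero remainder is the constant −1440/361, so the polynomials are coprime and gcd = 1.

1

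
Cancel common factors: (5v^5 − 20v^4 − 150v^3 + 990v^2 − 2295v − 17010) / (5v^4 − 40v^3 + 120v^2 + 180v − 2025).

Euclidean algorithm in ℚ[v]:
  5v^5 − 20v^4 − 150v^3 + 990v^2 − 2295v − 17010 = (v + 4)(5v^4 − 40v^3 + 120v^2 + 180v − 2025) + (−110v^3 + 330v^2 − 990v − 8910)
  5v^4 − 40v^3 + 120v^2 + 180v − 2025 = (−(1/22)v + 5/22)(−110v^3 + 330v^2 − 990v − 8910) + (0)
Last nonzero remainder: −110v^3 + 330v^2 − 990v − 8910. Dividing through by −110 gives the monic gcd v^3 − 3v^2 + 9v + 81.
Cancel v^3 − 3v^2 + 9v + 81 from numerator and denominator to get the reduced form.

(v^2 − v − 42)/(v − 5)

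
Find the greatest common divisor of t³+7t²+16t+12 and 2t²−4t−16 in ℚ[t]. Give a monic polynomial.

t+2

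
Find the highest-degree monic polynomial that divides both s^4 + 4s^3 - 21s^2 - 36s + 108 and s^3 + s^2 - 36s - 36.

By polynomial division,
  s^4 + 4s^3 - 21s^2 - 36s + 108 = (s + 3)(s^3 + s^2 - 36s - 36) + (12s^2 + 108s + 216)
  s^3 + s^2 - 36s - 36 = ((1/12)s - 2/3)(12s^2 + 108s + 216) + (18s + 108)
  12s^2 + 108s + 216 = ((2/3)s + 2)(18s + 108) + (0)
Last nonzero remainder: 18s + 108. Dividing through by 18 gives the monic gcd s + 6.

s + 6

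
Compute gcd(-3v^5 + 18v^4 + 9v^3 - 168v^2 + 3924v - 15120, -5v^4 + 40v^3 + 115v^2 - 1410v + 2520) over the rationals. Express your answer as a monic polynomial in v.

Repeated division with remainder:
  -3v^5 + 18v^4 + 9v^3 - 168v^2 + 3924v - 15120 = ((3/5)v + 6/5)(-5v^4 + 40v^3 + 115v^2 - 1410v + 2520) + (-108v^3 + 540v^2 + 4104v - 18144)
  -5v^4 + 40v^3 + 115v^2 - 1410v + 2520 = ((5/108)v - 5/36)(-108v^3 + 540v^2 + 4104v - 18144) + (0)
Last nonzero remainder: -108v^3 + 540v^2 + 4104v - 18144. Dividing through by -108 gives the monic gcd v^3 - 5v^2 - 38v + 168.

v^3 - 5v^2 - 38v + 168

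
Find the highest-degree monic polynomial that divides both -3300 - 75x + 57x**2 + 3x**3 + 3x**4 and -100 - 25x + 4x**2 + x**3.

-25 + x**2

Repeated division with remainder:
  3x**4 + 3x**3 + 57x**2 - 75x - 3300 = (3x - 9)(x**3 + 4x**2 - 25x - 100) + (168x**2 - 4200)
  x**3 + 4x**2 - 25x - 100 = ((1/168)x + 1/42)(168x**2 - 4200) + (0)
Last nonzero remainder: 168x**2 - 4200. Dividing through by 168 gives the monic gcd x**2 - 25.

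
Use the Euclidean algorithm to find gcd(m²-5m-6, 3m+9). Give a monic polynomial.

1

Repeated division with remainder:
  m²-5m-6 = ((1/3)m-8/3)(3m+9) + (18)
  3m+9 = ((1/6)m+1/2)(18) + (0)
The last nonzero remainder is the constant 18, so the polynomials are coprime and gcd = 1.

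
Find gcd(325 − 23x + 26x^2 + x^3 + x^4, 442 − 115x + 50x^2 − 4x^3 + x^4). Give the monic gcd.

13 − 3x + x^2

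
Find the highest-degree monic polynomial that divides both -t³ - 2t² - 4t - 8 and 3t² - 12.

Apply the Euclidean algorithm:
  -t³ - 2t² - 4t - 8 = (-(1/3)t - 2/3)(3t² - 12) + (-8t - 16)
  3t² - 12 = (-(3/8)t + 3/4)(-8t - 16) + (0)
Last nonzero remainder: -8t - 16. Dividing through by -8 gives the monic gcd t + 2.

t + 2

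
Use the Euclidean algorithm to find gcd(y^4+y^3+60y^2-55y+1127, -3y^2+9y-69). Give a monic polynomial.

y^2-3y+23

Euclidean algorithm in ℚ[y]:
  y^4+y^3+60y^2-55y+1127 = (-(1/3)y^2-(4/3)y-49/3)(-3y^2+9y-69) + (0)
Last nonzero remainder: -3y^2+9y-69. Dividing through by -3 gives the monic gcd y^2-3y+23.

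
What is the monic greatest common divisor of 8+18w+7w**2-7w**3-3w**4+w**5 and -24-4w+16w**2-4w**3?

-2-w+w**2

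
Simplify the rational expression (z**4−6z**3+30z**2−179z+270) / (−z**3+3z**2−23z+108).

Apply the Euclidean algorithm:
  z**4−6z**3+30z**2−179z+270 = (−z+3)(−z**3+3z**2−23z+108) + (−2z**2−2z−54)
  −z**3+3z**2−23z+108 = ((1/2)z−2)(−2z**2−2z−54) + (0)
Last nonzero remainder: −2z**2−2z−54. Dividing through by −2 gives the monic gcd z**2+z+27.
Cancel z**2+z+27 from numerator and denominator to get the reduced form.

(−z**2+7z−10)/(z−4)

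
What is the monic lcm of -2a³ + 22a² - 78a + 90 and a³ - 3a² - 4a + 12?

By polynomial division,
  -2a³ + 22a² - 78a + 90 = (-2)(a³ - 3a² - 4a + 12) + (16a² - 86a + 114)
  a³ - 3a² - 4a + 12 = ((1/16)a + 19/128)(16a² - 86a + 114) + ((105/64)a - 315/64)
  16a² - 86a + 114 = ((1024/105)a - 2432/105)((105/64)a - 315/64) + (0)
Last nonzero remainder: (105/64)a - 315/64. Dividing through by 105/64 gives the monic gcd a - 3.
Then lcm(f, g) = f·g / gcd(f, g); expanding and making the result monic gives the answer.

a⁵ - 11a⁴ + 35a³ - a² - 156a + 180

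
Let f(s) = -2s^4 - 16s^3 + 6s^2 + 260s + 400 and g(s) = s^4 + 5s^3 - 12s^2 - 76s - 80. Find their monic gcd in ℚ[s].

By polynomial division,
  -2s^4 - 16s^3 + 6s^2 + 260s + 400 = (-2)(s^4 + 5s^3 - 12s^2 - 76s - 80) + (-6s^3 - 18s^2 + 108s + 240)
  s^4 + 5s^3 - 12s^2 - 76s - 80 = (-(1/6)s - 1/3)(-6s^3 - 18s^2 + 108s + 240) + (0)
Last nonzero remainder: -6s^3 - 18s^2 + 108s + 240. Dividing through by -6 gives the monic gcd s^3 + 3s^2 - 18s - 40.

s^3 + 3s^2 - 18s - 40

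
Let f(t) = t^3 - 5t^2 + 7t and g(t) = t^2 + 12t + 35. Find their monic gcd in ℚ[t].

1

By polynomial division,
  t^3 - 5t^2 + 7t = (t - 17)(t^2 + 12t + 35) + (176t + 595)
  t^2 + 12t + 35 = ((1/176)t + 1517/30976)(176t + 595) + (181545/30976)
  176t + 595 = ((5451776/181545)t + 526592/5187)(181545/30976) + (0)
The last nonzero remainder is the constant 181545/30976, so the polynomials are coprime and gcd = 1.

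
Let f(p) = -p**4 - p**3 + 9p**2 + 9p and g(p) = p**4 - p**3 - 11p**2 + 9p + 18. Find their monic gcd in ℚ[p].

By polynomial division,
  -p**4 - p**3 + 9p**2 + 9p = (-1)(p**4 - p**3 - 11p**2 + 9p + 18) + (-2p**3 - 2p**2 + 18p + 18)
  p**4 - p**3 - 11p**2 + 9p + 18 = (-(1/2)p + 1)(-2p**3 - 2p**2 + 18p + 18) + (0)
Last nonzero remainder: -2p**3 - 2p**2 + 18p + 18. Dividing through by -2 gives the monic gcd p**3 + p**2 - 9p - 9.

p**3 + p**2 - 9p - 9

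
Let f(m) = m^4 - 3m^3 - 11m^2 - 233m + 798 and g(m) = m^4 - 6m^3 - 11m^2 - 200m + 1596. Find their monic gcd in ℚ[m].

m^3 - 11m - 266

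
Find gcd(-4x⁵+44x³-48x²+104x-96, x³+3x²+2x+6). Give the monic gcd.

x²+2

By polynomial division,
  -4x⁵+44x³-48x²+104x-96 = (-4x²+12x+16)(x³+3x²+2x+6) + (-96x²-192)
  x³+3x²+2x+6 = (-(1/96)x-1/32)(-96x²-192) + (0)
Last nonzero remainder: -96x²-192. Dividing through by -96 gives the monic gcd x²+2.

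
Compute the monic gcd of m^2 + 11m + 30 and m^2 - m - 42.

m + 6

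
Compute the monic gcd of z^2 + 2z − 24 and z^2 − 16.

z − 4

Euclidean algorithm in ℚ[z]:
  z^2 + 2z − 24 = (z^2 − 16) + (2z − 8)
  z^2 − 16 = ((1/2)z + 2)(2z − 8) + (0)
Last nonzero remainder: 2z − 8. Dividing through by 2 gives the monic gcd z − 4.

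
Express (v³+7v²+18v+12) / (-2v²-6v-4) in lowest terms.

(-v²-6v-12)/(2v+4)

Repeated division with remainder:
  v³+7v²+18v+12 = (-(1/2)v-2)(-2v²-6v-4) + (4v+4)
  -2v²-6v-4 = (-(1/2)v-1)(4v+4) + (0)
Last nonzero remainder: 4v+4. Dividing through by 4 gives the monic gcd v+1.
Cancel v+1 from numerator and denominator to get the reduced form.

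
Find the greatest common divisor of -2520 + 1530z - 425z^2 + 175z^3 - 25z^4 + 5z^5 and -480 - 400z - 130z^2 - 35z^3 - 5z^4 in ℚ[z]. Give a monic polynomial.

12 + z + z^2

Euclidean algorithm in ℚ[z]:
  5z^5 - 25z^4 + 175z^3 - 425z^2 + 1530z - 2520 = (-z + 12)(-5z^4 - 35z^3 - 130z^2 - 400z - 480) + (465z^3 + 735z^2 + 5850z + 3240)
  -5z^4 - 35z^3 - 130z^2 - 400z - 480 = (-(1/93)z - 56/961)(465z^3 + 735z^2 + 5850z + 3240) + (-(23320/961)z^2 - (23320/961)z - 279840/961)
  465z^3 + 735z^2 + 5850z + 3240 = (-(89373/4664)z - 25947/2332)(-(23320/961)z^2 - (23320/961)z - 279840/961) + (0)
Last nonzero remainder: -(23320/961)z^2 - (23320/961)z - 279840/961. Dividing through by -23320/961 gives the monic gcd z^2 + z + 12.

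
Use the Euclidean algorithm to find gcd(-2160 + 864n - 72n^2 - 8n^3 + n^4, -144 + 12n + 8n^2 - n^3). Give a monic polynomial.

Euclidean algorithm in ℚ[n]:
  n^4 - 8n^3 - 72n^2 + 864n - 2160 = (-n)(-n^3 + 8n^2 + 12n - 144) + (-60n^2 + 720n - 2160)
  -n^3 + 8n^2 + 12n - 144 = ((1/60)n + 1/15)(-60n^2 + 720n - 2160) + (0)
Last nonzero remainder: -60n^2 + 720n - 2160. Dividing through by -60 gives the monic gcd n^2 - 12n + 36.

36 - 12n + n^2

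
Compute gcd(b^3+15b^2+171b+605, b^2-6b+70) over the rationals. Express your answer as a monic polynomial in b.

Apply the Euclidean algorithm:
  b^3+15b^2+171b+605 = (b+21)(b^2-6b+70) + (227b-865)
  b^2-6b+70 = ((1/227)b-497/51529)(227b-865) + (3177125/51529)
  227b-865 = ((11697083/3177125)b-8914517/635425)(3177125/51529) + (0)
The last nonzero remainder is the constant 3177125/51529, so the polynomials are coprime and gcd = 1.

1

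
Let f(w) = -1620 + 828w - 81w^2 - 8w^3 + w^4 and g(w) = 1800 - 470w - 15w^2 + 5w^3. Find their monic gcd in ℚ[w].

-90 + w + w^2

By polynomial division,
  w^4 - 8w^3 - 81w^2 + 828w - 1620 = ((1/5)w - 1)(5w^3 - 15w^2 - 470w + 1800) + (-2w^2 - 2w + 180)
  5w^3 - 15w^2 - 470w + 1800 = (-(5/2)w + 10)(-2w^2 - 2w + 180) + (0)
Last nonzero remainder: -2w^2 - 2w + 180. Dividing through by -2 gives the monic gcd w^2 + w - 90.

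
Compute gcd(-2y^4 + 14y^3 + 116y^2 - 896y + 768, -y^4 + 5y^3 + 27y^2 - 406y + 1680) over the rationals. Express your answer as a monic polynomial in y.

y^2 + 2y - 48

Apply the Euclidean algorithm:
  -2y^4 + 14y^3 + 116y^2 - 896y + 768 = (2)(-y^4 + 5y^3 + 27y^2 - 406y + 1680) + (4y^3 + 62y^2 - 84y - 2592)
  -y^4 + 5y^3 + 27y^2 - 406y + 1680 = (-(1/4)y + 41/8)(4y^3 + 62y^2 - 84y - 2592) + (-(1247/4)y^2 - (1247/2)y + 14964)
  4y^3 + 62y^2 - 84y - 2592 = (-(16/1247)y - 216/1247)(-(1247/4)y^2 - (1247/2)y + 14964) + (0)
Last nonzero remainder: -(1247/4)y^2 - (1247/2)y + 14964. Dividing through by -1247/4 gives the monic gcd y^2 + 2y - 48.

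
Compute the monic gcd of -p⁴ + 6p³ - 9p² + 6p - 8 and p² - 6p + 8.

By polynomial division,
  -p⁴ + 6p³ - 9p² + 6p - 8 = (-p² - 1)(p² - 6p + 8) + (0)
The last nonzero remainder p² - 6p + 8 is already monic.

p² - 6p + 8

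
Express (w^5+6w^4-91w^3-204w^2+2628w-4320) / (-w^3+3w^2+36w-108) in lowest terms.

By polynomial division,
  w^5+6w^4-91w^3-204w^2+2628w-4320 = (-w^2-9w+28)(-w^3+3w^2+36w-108) + (-72w^2+648w-1296)
  -w^3+3w^2+36w-108 = ((1/72)w+1/12)(-72w^2+648w-1296) + (0)
Last nonzero remainder: -72w^2+648w-1296. Dividing through by -72 gives the monic gcd w^2-9w+18.
Cancel w^2-9w+18 from numerator and denominator to get the reduced form.

(-w^3-15w^2-26w+240)/(w+6)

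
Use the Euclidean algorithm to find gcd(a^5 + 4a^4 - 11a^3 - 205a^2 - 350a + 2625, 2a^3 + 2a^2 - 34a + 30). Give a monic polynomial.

By polynomial division,
  a^5 + 4a^4 - 11a^3 - 205a^2 - 350a + 2625 = ((1/2)a^2 + (3/2)a + 3/2)(2a^3 + 2a^2 - 34a + 30) + (-172a^2 - 344a + 2580)
  2a^3 + 2a^2 - 34a + 30 = (-(1/86)a + 1/86)(-172a^2 - 344a + 2580) + (0)
Last nonzero remainder: -172a^2 - 344a + 2580. Dividing through by -172 gives the monic gcd a^2 + 2a - 15.

a^2 + 2a - 15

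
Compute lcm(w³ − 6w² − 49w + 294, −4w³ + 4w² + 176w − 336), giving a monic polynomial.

w⁴ − 8w³ − 37w² + 392w − 588

Apply the Euclidean algorithm:
  w³ − 6w² − 49w + 294 = (−1/4)(−4w³ + 4w² + 176w − 336) + (−5w² − 5w + 210)
  −4w³ + 4w² + 176w − 336 = ((4/5)w − 8/5)(−5w² − 5w + 210) + (0)
Last nonzero remainder: −5w² − 5w + 210. Dividing through by −5 gives the monic gcd w² + w − 42.
Then lcm(f, g) = f·g / gcd(f, g); expanding and making the result monic gives the answer.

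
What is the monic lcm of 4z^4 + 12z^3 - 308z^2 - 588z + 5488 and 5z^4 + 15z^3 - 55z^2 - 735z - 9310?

z^6 + 6z^5 - 30z^4 - 264z^3 - 1995z^2 - 1470z + 52136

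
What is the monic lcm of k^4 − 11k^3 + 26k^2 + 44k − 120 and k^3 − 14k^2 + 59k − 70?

k^5 − 18k^4 + 103k^3 − 138k^2 − 428k + 840

Apply the Euclidean algorithm:
  k^4 − 11k^3 + 26k^2 + 44k − 120 = (k + 3)(k^3 − 14k^2 + 59k − 70) + (9k^2 − 63k + 90)
  k^3 − 14k^2 + 59k − 70 = ((1/9)k − 7/9)(9k^2 − 63k + 90) + (0)
Last nonzero remainder: 9k^2 − 63k + 90. Dividing through by 9 gives the monic gcd k^2 − 7k + 10.
Then lcm(f, g) = f·g / gcd(f, g); expanding and making the result monic gives the answer.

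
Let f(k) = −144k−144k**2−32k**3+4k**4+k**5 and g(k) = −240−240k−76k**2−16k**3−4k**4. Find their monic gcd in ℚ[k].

4+4k+k**2

Repeated division with remainder:
  k**5+4k**4−32k**3−144k**2−144k = (−(1/4)k)(−4k**4−16k**3−76k**2−240k−240) + (−51k**3−204k**2−204k)
  −4k**4−16k**3−76k**2−240k−240 = ((4/51)k)(−51k**3−204k**2−204k) + (−60k**2−240k−240)
  −51k**3−204k**2−204k = ((17/20)k)(−60k**2−240k−240) + (0)
Last nonzero remainder: −60k**2−240k−240. Dividing through by −60 gives the monic gcd k**2+4k+4.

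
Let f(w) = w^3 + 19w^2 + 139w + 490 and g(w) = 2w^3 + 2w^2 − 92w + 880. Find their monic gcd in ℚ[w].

w + 10

Repeated division with remainder:
  w^3 + 19w^2 + 139w + 490 = (1/2)(2w^3 + 2w^2 − 92w + 880) + (18w^2 + 185w + 50)
  2w^3 + 2w^2 − 92w + 880 = ((1/9)w − 167/162)(18w^2 + 185w + 50) + ((15091/162)w + 75455/81)
  18w^2 + 185w + 50 = ((2916/15091)w + 810/15091)((15091/162)w + 75455/81) + (0)
Last nonzero remainder: (15091/162)w + 75455/81. Dividing through by 15091/162 gives the monic gcd w + 10.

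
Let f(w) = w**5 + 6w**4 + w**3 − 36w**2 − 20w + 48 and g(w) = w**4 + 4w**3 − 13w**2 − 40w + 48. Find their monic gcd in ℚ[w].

w**2 + 3w − 4

Repeated division with remainder:
  w**5 + 6w**4 + w**3 − 36w**2 − 20w + 48 = (w + 2)(w**4 + 4w**3 − 13w**2 − 40w + 48) + (6w**3 + 30w**2 + 12w − 48)
  w**4 + 4w**3 − 13w**2 − 40w + 48 = ((1/6)w − 1/6)(6w**3 + 30w**2 + 12w − 48) + (−10w**2 − 30w + 40)
  6w**3 + 30w**2 + 12w − 48 = (−(3/5)w − 6/5)(−10w**2 − 30w + 40) + (0)
Last nonzero remainder: −10w**2 − 30w + 40. Dividing through by −10 gives the monic gcd w**2 + 3w − 4.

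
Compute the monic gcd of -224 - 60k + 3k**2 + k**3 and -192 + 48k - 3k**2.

-8 + k

Euclidean algorithm in ℚ[k]:
  k**3 + 3k**2 - 60k - 224 = (-(1/3)k - 19/3)(-3k**2 + 48k - 192) + (180k - 1440)
  -3k**2 + 48k - 192 = (-(1/60)k + 2/15)(180k - 1440) + (0)
Last nonzero remainder: 180k - 1440. Dividing through by 180 gives the monic gcd k - 8.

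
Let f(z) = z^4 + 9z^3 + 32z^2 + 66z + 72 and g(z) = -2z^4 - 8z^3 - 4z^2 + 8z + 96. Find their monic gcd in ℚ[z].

Apply the Euclidean algorithm:
  z^4 + 9z^3 + 32z^2 + 66z + 72 = (-1/2)(-2z^4 - 8z^3 - 4z^2 + 8z + 96) + (5z^3 + 30z^2 + 70z + 120)
  -2z^4 - 8z^3 - 4z^2 + 8z + 96 = (-(2/5)z + 4/5)(5z^3 + 30z^2 + 70z + 120) + (0)
Last nonzero remainder: 5z^3 + 30z^2 + 70z + 120. Dividing through by 5 gives the monic gcd z^3 + 6z^2 + 14z + 24.

z^3 + 6z^2 + 14z + 24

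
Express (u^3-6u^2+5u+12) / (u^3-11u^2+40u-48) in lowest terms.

Euclidean algorithm in ℚ[u]:
  u^3-6u^2+5u+12 = (u^3-11u^2+40u-48) + (5u^2-35u+60)
  u^3-11u^2+40u-48 = ((1/5)u-4/5)(5u^2-35u+60) + (0)
Last nonzero remainder: 5u^2-35u+60. Dividing through by 5 gives the monic gcd u^2-7u+12.
Cancel u^2-7u+12 from numerator and denominator to get the reduced form.

(u+1)/(u-4)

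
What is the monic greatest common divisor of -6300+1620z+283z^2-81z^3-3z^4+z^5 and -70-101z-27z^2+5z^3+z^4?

-35+2z+z^2

By polynomial division,
  z^5-3z^4-81z^3+283z^2+1620z-6300 = (z-8)(z^4+5z^3-27z^2-101z-70) + (-14z^3+168z^2+882z-6860)
  z^4+5z^3-27z^2-101z-70 = (-(1/14)z-17/14)(-14z^3+168z^2+882z-6860) + (240z^2+480z-8400)
  -14z^3+168z^2+882z-6860 = (-(7/120)z+49/60)(240z^2+480z-8400) + (0)
Last nonzero remainder: 240z^2+480z-8400. Dividing through by 240 gives the monic gcd z^2+2z-35.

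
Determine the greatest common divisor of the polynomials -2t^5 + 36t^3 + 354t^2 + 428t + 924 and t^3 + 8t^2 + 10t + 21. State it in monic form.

t^2 + t + 3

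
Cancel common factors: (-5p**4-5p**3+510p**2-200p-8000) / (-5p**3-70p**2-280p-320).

Repeated division with remainder:
  -5p**4-5p**3+510p**2-200p-8000 = (p-13)(-5p**3-70p**2-280p-320) + (-120p**2-3520p-12160)
  -5p**3-70p**2-280p-320 = ((1/24)p-23/36)(-120p**2-3520p-12160) + (-(18200/9)p-72800/9)
  -120p**2-3520p-12160 = ((27/455)p+684/455)(-(18200/9)p-72800/9) + (0)
Last nonzero remainder: -(18200/9)p-72800/9. Dividing through by -18200/9 gives the monic gcd p+4.
Cancel p+4 from numerator and denominator to get the reduced form.

(p**3-3p**2-90p+400)/(p**2+10p+16)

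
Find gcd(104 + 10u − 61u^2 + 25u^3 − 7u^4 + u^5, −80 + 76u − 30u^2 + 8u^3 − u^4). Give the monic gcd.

8 − 6u + u^2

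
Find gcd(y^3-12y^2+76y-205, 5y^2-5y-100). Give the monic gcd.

y-5

Apply the Euclidean algorithm:
  y^3-12y^2+76y-205 = ((1/5)y-11/5)(5y^2-5y-100) + (85y-425)
  5y^2-5y-100 = ((1/17)y+4/17)(85y-425) + (0)
Last nonzero remainder: 85y-425. Dividing through by 85 gives the monic gcd y-5.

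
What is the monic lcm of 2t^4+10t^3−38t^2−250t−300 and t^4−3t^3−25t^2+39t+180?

t^6+4t^5−36t^4−166t^3+203t^2+1650t+1800

Euclidean algorithm in ℚ[t]:
  2t^4+10t^3−38t^2−250t−300 = (2)(t^4−3t^3−25t^2+39t+180) + (16t^3+12t^2−328t−660)
  t^4−3t^3−25t^2+39t+180 = ((1/16)t−15/64)(16t^3+12t^2−328t−660) + (−(27/16)t^2+(27/8)t+405/16)
  16t^3+12t^2−328t−660 = (−(256/27)t−704/27)(−(27/16)t^2+(27/8)t+405/16) + (0)
Last nonzero remainder: −(27/16)t^2+(27/8)t+405/16. Dividing through by −27/16 gives the monic gcd t^2−2t−15.
Then lcm(f, g) = f·g / gcd(f, g); expanding and making the result monic gives the answer.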